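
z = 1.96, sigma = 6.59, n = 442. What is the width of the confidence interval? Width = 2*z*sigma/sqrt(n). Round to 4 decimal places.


width = 2*z*sigma/sqrt(n)
2*z*sigma = 2 * 1.96 * 6.59 = 25.8328
sqrt(442) ≈ 21.023796
width = 25.8328 / 21.023796 ≈ 1.228741

1.2287


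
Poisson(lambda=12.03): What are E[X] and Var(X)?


E[X] = Var(X) = lambda = 12.03

12.03, 12.03


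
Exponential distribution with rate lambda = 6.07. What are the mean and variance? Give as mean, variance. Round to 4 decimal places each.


mean = 1/lam, var = 1/lam^2
mean = 1 / 6.07 = 100/607 ≈ 0.164745
lam^2 = 6.07^2 = 36.8449
var = 1 / 36.8449 ≈ 0.027141

0.1647, 0.0271


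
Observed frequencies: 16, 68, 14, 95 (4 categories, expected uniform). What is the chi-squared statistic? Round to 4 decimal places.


chi2 = sum((O-E)^2/E), E = total/4
total = 193, E = 193/4 = 48.25
(16 - 48.25)^2 / 48.25 = 1040.0625 / 48.25 = 16641/772 ≈ 21.555699
(68 - 48.25)^2 / 48.25 = 390.0625 / 48.25 = 6241/772 ≈ 8.084197
(14 - 48.25)^2 / 48.25 = 1173.0625 / 48.25 = 18769/772 ≈ 24.312176
(95 - 48.25)^2 / 48.25 = 2185.5625 / 48.25 = 34969/772 ≈ 45.296632
chi2 = 19155/193 ≈ 99.248705

99.2487


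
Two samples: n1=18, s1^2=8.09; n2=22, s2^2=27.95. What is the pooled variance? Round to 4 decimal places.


sp^2 = ((n1-1)*s1^2 + (n2-1)*s2^2)/(n1+n2-2)
(n1-1)*s1^2 = 17 * 8.09 = 137.53
(n2-1)*s2^2 = 21 * 27.95 = 586.95
numerator = 137.53 + 586.95 = 724.48
n1+n2-2 = 38
sp^2 = 724.48 / 38 = 9056/475 ≈ 19.065263

19.0653


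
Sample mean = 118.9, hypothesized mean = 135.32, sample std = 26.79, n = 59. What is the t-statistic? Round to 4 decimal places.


t = (xbar - mu0) / (s/sqrt(n))
xbar - mu0 = 118.9 - 135.32 = -16.42
sqrt(59) ≈ 7.68114575
s/sqrt(n) = 26.79 / 7.68114575 ≈ 3.48776093
t = -16.42 / 3.48776093 ≈ -4.707891

-4.7079


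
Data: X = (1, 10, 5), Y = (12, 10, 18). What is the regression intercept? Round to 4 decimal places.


a = ybar - b*xbar, where b = sum((xi-xbar)(yi-ybar)) / sum((xi-xbar)^2)
n = 3, xbar = 16/3 ≈ 5.333333, ybar = 40/3 ≈ 13.333333
Sxy = sum((xi-xbar)(yi-ybar)) = -34/3 ≈ -11.333333
Sxx = sum((xi-xbar)^2) = 122/3 ≈ 40.666667
b = Sxy / Sxx = -17/61 ≈ -0.278689
a = 13.333333 - (-0.278689) * 5.333333 = 904/61 ≈ 14.819672

14.8197


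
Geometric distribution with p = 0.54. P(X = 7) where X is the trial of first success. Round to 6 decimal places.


P = (1-p)^(k-1) * p
(1-p)^(k-1) = 0.46^6 ≈ 0.009474297
P = 0.009474297 * 0.54 ≈ 0.005116120

0.005116


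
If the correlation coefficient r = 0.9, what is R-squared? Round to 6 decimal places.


R^2 = r^2 = (0.9)^2 = 0.81

0.810000


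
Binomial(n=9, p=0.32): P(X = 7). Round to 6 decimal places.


P = C(n,k) * p^k * (1-p)^(n-k)
C(9,7) = 36
p^k = 0.32^7 ≈ 0.0003435974
(1-p)^(n-k) = 0.68^2 = 0.4624
P = 36 * 0.0003435974 * 0.4624 ≈ 0.005720

0.005720


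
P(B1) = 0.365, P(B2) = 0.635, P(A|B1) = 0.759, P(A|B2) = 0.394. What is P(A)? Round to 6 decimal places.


P(A) = P(A|B1)*P(B1) + P(A|B2)*P(B2)
P(A|B1)*P(B1) = 0.759 * 0.365 = 0.277035
P(A|B2)*P(B2) = 0.394 * 0.635 = 0.25019
P(A) = 0.277035 + 0.25019 = 0.527225

0.527225


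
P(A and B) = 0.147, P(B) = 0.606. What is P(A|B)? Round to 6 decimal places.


P(A|B) = P(A and B) / P(B) = 0.147 / 0.606 = 49/202 ≈ 0.24257426

0.242574


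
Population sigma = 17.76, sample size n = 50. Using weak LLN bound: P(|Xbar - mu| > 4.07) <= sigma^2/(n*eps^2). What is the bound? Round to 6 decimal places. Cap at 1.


bound = min(1, sigma^2/(n*eps^2))
sigma^2 = 17.76^2 = 315.4176
n*eps^2 = 50 * 4.07^2 = 50 * 16.5649 = 828.245
sigma^2/(n*eps^2) = 315.4176 / 828.245 = 1152/3025 ≈ 0.38082645

0.380826


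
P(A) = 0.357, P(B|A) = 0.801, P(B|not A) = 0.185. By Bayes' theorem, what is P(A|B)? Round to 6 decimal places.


P(A|B) = P(B|A)*P(A) / P(B), P(B) = P(B|A)*P(A) + P(B|not A)*P(not A)
P(B|A)*P(A) = 0.801 * 0.357 = 0.285957
P(B|not A)*P(not A) = 0.185 * 0.643 = 0.118955
P(B) = 0.285957 + 0.118955 = 0.404912
P(A|B) = 0.285957 / 0.404912 ≈ 0.70622012

0.706220


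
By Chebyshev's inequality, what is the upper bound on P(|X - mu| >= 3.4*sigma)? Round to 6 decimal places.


P <= 1/k^2
k^2 = 3.4^2 = 11.56
1/k^2 = 1 / 11.56 = 25/289 ≈ 0.08650519

0.086505


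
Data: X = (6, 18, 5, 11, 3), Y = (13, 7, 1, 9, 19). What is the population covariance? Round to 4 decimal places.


Cov = (1/n)*sum((xi-xbar)(yi-ybar))
n = 5, xbar = 43/5 = 8.6, ybar = 49/5 = 9.8
sum((xi-xbar)(yi-ybar)) = -56.4
Cov = -56.4 / 5 = -11.28

-11.2800


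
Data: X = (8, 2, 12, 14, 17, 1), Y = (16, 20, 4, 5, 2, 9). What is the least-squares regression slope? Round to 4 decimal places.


b = sum((xi-xbar)(yi-ybar)) / sum((xi-xbar)^2)
n = 6, xbar = 54/6 = 9, ybar = 56/6 = 28/3 ≈ 9.333333
Sxy = sum((xi-xbar)(yi-ybar)) = -175
Sxx = sum((xi-xbar)^2) = 212
b = Sxy / Sxx = -175/212 ≈ -0.825472

-0.8255


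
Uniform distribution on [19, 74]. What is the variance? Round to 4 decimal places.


Var = (b-a)^2 / 12
(b-a)^2 = (74 - 19)^2 = 3025
Var = 3025/12 ≈ 252.083333

252.0833


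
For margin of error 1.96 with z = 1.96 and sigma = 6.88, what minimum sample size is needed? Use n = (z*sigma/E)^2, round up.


z*sigma/E = 1.96 * 6.88 / 1.96 = 6.88
(z*sigma/E)^2 = 47.3344
round up: n = 48

48


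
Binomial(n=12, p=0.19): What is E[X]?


E[X] = n*p = 12 * 0.19 = 2.28

2.28


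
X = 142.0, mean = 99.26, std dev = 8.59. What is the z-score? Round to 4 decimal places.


z = (X - mu) / sigma
X - mu = 142.0 - 99.26 = 42.74
z = 42.74 / 8.59 = 4274/859 ≈ 4.975553

4.9756


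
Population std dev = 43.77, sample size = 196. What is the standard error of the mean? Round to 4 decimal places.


SE = sigma / sqrt(n)
sqrt(196) = 14
SE = 43.77 / 14 = 4377/1400 ≈ 3.126429

3.1264


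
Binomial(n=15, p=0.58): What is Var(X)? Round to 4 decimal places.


Var = n*p*(1-p) = 15 * 0.58 * 0.42 = 3.654

3.6540


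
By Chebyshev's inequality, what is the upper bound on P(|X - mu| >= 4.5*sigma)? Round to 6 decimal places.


P <= 1/k^2
k^2 = 4.5^2 = 20.25
1/k^2 = 1 / 20.25 = 4/81 ≈ 0.04938272

0.049383


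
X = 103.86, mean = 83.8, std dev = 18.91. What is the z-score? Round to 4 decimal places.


z = (X - mu) / sigma
X - mu = 103.86 - 83.8 = 20.06
z = 20.06 / 18.91 = 2006/1891 ≈ 1.060814

1.0608


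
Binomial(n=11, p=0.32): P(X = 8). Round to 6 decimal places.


P = C(n,k) * p^k * (1-p)^(n-k)
C(11,8) = 165
p^k = 0.32^8 ≈ 0.0001099512
(1-p)^(n-k) = 0.68^3 = 0.314432
P = 165 * 0.0001099512 * 0.314432 ≈ 0.005704

0.005704


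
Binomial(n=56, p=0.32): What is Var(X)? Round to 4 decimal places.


Var = n*p*(1-p) = 56 * 0.32 * 0.68 = 12.1856

12.1856


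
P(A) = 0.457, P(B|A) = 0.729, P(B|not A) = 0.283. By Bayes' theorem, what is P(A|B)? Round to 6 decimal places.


P(A|B) = P(B|A)*P(A) / P(B), P(B) = P(B|A)*P(A) + P(B|not A)*P(not A)
P(B|A)*P(A) = 0.729 * 0.457 = 0.333153
P(B|not A)*P(not A) = 0.283 * 0.543 = 0.153669
P(B) = 0.333153 + 0.153669 = 0.486822
P(A|B) = 0.333153 / 0.486822 ≈ 0.68434253

0.684343


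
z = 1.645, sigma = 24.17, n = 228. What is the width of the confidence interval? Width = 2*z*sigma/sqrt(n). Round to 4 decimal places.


width = 2*z*sigma/sqrt(n)
2*z*sigma = 2 * 1.645 * 24.17 = 79.5193
sqrt(228) ≈ 15.099669
width = 79.5193 / 15.099669 ≈ 5.266294

5.2663


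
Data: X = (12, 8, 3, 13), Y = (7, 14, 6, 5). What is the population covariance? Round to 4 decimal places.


Cov = (1/n)*sum((xi-xbar)(yi-ybar))
n = 4, xbar = 36/4 = 9, ybar = 32/4 = 8
sum((xi-xbar)(yi-ybar)) = -9
Cov = -9 / 4 = -2.25

-2.2500


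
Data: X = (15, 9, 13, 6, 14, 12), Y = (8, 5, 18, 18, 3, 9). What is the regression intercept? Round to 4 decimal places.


a = ybar - b*xbar, where b = sum((xi-xbar)(yi-ybar)) / sum((xi-xbar)^2)
n = 6, xbar = 69/6 = 11.5, ybar = 61/6 ≈ 10.166667
Sxy = sum((xi-xbar)(yi-ybar)) = -44.5
Sxx = sum((xi-xbar)^2) = 57.5
b = Sxy / Sxx = -89/115 ≈ -0.773913
a = 10.166667 - (-0.773913) * 11.5 = 286/15 ≈ 19.066667

19.0667


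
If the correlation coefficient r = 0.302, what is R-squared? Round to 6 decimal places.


R^2 = r^2 = (0.302)^2 = 0.091204

0.091204


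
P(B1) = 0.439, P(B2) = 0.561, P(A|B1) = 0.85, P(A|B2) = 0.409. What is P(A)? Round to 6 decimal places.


P(A) = P(A|B1)*P(B1) + P(A|B2)*P(B2)
P(A|B1)*P(B1) = 0.85 * 0.439 = 0.37315
P(A|B2)*P(B2) = 0.409 * 0.561 = 0.229449
P(A) = 0.37315 + 0.229449 = 0.602599

0.602599


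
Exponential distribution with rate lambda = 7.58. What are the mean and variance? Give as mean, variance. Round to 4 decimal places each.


mean = 1/lam, var = 1/lam^2
mean = 1 / 7.58 = 50/379 ≈ 0.131926
lam^2 = 7.58^2 = 57.4564
var = 1 / 57.4564 ≈ 0.017405

0.1319, 0.0174


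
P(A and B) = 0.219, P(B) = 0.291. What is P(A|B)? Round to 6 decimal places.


P(A|B) = P(A and B) / P(B) = 0.219 / 0.291 = 73/97 ≈ 0.75257732

0.752577


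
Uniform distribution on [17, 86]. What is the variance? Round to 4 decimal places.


Var = (b-a)^2 / 12
(b-a)^2 = (86 - 17)^2 = 4761
Var = 4761/12 = 396.75

396.7500


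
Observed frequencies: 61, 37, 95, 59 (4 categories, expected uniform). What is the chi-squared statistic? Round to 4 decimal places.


chi2 = sum((O-E)^2/E), E = total/4
total = 252, E = 252/4 = 63
(61 - 63)^2 / 63 = 4 / 63 = 4/63 ≈ 0.063492
(37 - 63)^2 / 63 = 676 / 63 = 676/63 ≈ 10.730159
(95 - 63)^2 / 63 = 1024 / 63 = 1024/63 ≈ 16.253968
(59 - 63)^2 / 63 = 16 / 63 = 16/63 ≈ 0.253968
chi2 = 1720/63 ≈ 27.301587

27.3016


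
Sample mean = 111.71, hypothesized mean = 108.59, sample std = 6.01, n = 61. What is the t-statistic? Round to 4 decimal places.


t = (xbar - mu0) / (s/sqrt(n))
xbar - mu0 = 111.71 - 108.59 = 3.12
sqrt(61) ≈ 7.81024968
s/sqrt(n) = 6.01 / 7.81024968 ≈ 0.76950165
t = 3.12 / 0.76950165 ≈ 4.054572

4.0546


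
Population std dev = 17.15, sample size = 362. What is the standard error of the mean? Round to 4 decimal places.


SE = sigma / sqrt(n)
sqrt(362) ≈ 19.026298
SE = 17.15 / 19.026298 ≈ 0.901384

0.9014


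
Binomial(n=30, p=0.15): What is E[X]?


E[X] = n*p = 30 * 0.15 = 4.5

4.5


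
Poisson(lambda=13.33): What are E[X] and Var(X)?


E[X] = Var(X) = lambda = 13.33

13.33, 13.33


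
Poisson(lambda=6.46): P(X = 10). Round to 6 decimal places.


P = e^(-lam) * lam^k / k!
e^(-6.46) ≈ 0.001564796
lam^k = 6.46^10 ≈ 126568367.912709
k! = 10! = 3628800
P = 0.001564796 * 126568367.912709 / 3628800 ≈ 0.054578

0.054578


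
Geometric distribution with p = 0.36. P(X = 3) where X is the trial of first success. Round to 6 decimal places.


P = (1-p)^(k-1) * p
(1-p)^(k-1) = 0.64^2 = 0.4096
P = 0.4096 * 0.36 = 0.147456

0.147456


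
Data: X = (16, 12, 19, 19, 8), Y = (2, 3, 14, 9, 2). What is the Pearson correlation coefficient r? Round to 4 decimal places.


r = sum((xi-xbar)(yi-ybar)) / sqrt(sum((xi-xbar)^2) * sum((yi-ybar)^2))
n = 5, xbar = 74/5 = 14.8, ybar = 30/5 = 6
Sxy = sum((xi-xbar)(yi-ybar)) = 77
Sxx = sum((xi-xbar)^2) = 90.8
Syy = sum((yi-ybar)^2) = 114
sqrt(Sxx*Syy) ≈ 101.740847
r = Sxy / sqrt(Sxx*Syy) = 77 / 101.740847 ≈ 0.756825

0.7568


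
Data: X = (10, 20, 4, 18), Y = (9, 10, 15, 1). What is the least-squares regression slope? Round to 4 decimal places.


b = sum((xi-xbar)(yi-ybar)) / sum((xi-xbar)^2)
n = 4, xbar = 52/4 = 13, ybar = 35/4 = 8.75
Sxy = sum((xi-xbar)(yi-ybar)) = -87
Sxx = sum((xi-xbar)^2) = 164
b = Sxy / Sxx = -87/164 ≈ -0.530488

-0.5305


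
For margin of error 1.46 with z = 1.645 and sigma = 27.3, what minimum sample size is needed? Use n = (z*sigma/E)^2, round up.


z*sigma/E = 1.645 * 27.3 / 1.46 = 89817/2920 ≈ 30.759247
(z*sigma/E)^2 ≈ 946.131250
round up: n = 947

947


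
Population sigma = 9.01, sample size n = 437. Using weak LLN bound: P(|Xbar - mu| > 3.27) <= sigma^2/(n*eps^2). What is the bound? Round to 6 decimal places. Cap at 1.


bound = min(1, sigma^2/(n*eps^2))
sigma^2 = 9.01^2 = 81.1801
n*eps^2 = 437 * 3.27^2 = 437 * 10.6929 = 4672.7973
sigma^2/(n*eps^2) = 81.1801 / 4672.7973 ≈ 0.01737291

0.017373


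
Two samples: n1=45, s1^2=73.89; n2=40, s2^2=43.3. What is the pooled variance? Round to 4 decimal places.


sp^2 = ((n1-1)*s1^2 + (n2-1)*s2^2)/(n1+n2-2)
(n1-1)*s1^2 = 44 * 73.89 = 3251.16
(n2-1)*s2^2 = 39 * 43.3 = 1688.7
numerator = 3251.16 + 1688.7 = 4939.86
n1+n2-2 = 83
sp^2 = 4939.86 / 83 = 246993/4150 ≈ 59.516386

59.5164


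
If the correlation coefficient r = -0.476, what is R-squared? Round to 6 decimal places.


R^2 = r^2 = (-0.476)^2 = 0.226576

0.226576


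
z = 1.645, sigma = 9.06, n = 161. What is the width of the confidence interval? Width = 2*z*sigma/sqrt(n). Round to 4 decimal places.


width = 2*z*sigma/sqrt(n)
2*z*sigma = 2 * 1.645 * 9.06 = 29.8074
sqrt(161) ≈ 12.688578
width = 29.8074 / 12.688578 ≈ 2.349152

2.3492


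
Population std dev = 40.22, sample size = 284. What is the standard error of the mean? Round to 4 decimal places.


SE = sigma / sqrt(n)
sqrt(284) ≈ 16.852300
SE = 40.22 / 16.852300 ≈ 2.386618

2.3866


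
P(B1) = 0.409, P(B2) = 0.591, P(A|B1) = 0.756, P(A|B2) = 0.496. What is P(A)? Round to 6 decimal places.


P(A) = P(A|B1)*P(B1) + P(A|B2)*P(B2)
P(A|B1)*P(B1) = 0.756 * 0.409 = 0.309204
P(A|B2)*P(B2) = 0.496 * 0.591 = 0.293136
P(A) = 0.309204 + 0.293136 = 0.60234

0.602340


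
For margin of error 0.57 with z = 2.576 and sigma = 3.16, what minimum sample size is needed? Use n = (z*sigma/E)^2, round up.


z*sigma/E = 2.576 * 3.16 / 0.57 = 101752/7125 ≈ 14.280982
(z*sigma/E)^2 ≈ 203.946460
round up: n = 204

204


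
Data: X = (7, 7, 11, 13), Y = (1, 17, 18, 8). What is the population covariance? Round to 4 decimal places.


Cov = (1/n)*sum((xi-xbar)(yi-ybar))
n = 4, xbar = 38/4 = 9.5, ybar = 44/4 = 11
sum((xi-xbar)(yi-ybar)) = 10
Cov = 10 / 4 = 2.5

2.5000


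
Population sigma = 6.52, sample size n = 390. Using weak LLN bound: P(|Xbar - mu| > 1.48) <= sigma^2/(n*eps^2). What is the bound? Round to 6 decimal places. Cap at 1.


bound = min(1, sigma^2/(n*eps^2))
sigma^2 = 6.52^2 = 42.5104
n*eps^2 = 390 * 1.48^2 = 390 * 2.1904 = 854.256
sigma^2/(n*eps^2) = 42.5104 / 854.256 ≈ 0.04976307

0.049763


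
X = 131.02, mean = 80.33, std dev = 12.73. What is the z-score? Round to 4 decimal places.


z = (X - mu) / sigma
X - mu = 131.02 - 80.33 = 50.69
z = 50.69 / 12.73 = 5069/1273 ≈ 3.981932

3.9819


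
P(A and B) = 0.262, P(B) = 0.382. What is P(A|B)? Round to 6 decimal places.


P(A|B) = P(A and B) / P(B) = 0.262 / 0.382 = 131/191 ≈ 0.68586387

0.685864


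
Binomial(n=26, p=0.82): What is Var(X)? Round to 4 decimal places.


Var = n*p*(1-p) = 26 * 0.82 * 0.18 = 3.8376

3.8376


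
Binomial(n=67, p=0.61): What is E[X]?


E[X] = n*p = 67 * 0.61 = 40.87

40.87


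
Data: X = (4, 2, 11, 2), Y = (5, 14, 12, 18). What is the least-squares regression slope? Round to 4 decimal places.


b = sum((xi-xbar)(yi-ybar)) / sum((xi-xbar)^2)
n = 4, xbar = 19/4 = 4.75, ybar = 49/4 = 12.25
Sxy = sum((xi-xbar)(yi-ybar)) = -16.75
Sxx = sum((xi-xbar)^2) = 54.75
b = Sxy / Sxx = -67/219 ≈ -0.305936

-0.3059


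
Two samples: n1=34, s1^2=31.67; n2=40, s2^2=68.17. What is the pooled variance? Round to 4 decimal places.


sp^2 = ((n1-1)*s1^2 + (n2-1)*s2^2)/(n1+n2-2)
(n1-1)*s1^2 = 33 * 31.67 = 1045.11
(n2-1)*s2^2 = 39 * 68.17 = 2658.63
numerator = 1045.11 + 2658.63 = 3703.74
n1+n2-2 = 72
sp^2 = 3703.74 / 72 = 61729/1200 ≈ 51.440833

51.4408


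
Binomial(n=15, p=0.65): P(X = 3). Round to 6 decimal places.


P = C(n,k) * p^k * (1-p)^(n-k)
C(15,3) = 455
p^k = 0.65^3 = 0.274625
(1-p)^(n-k) = 0.35^12 ≈ 0.000003379221
P = 455 * 0.274625 * 0.000003379221 ≈ 0.000422

0.000422


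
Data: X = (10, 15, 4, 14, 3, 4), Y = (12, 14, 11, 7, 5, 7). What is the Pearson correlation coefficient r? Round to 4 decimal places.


r = sum((xi-xbar)(yi-ybar)) / sqrt(sum((xi-xbar)^2) * sum((yi-ybar)^2))
n = 6, xbar = 50/6 = 25/3 ≈ 8.333333, ybar = 56/6 = 28/3 ≈ 9.333333
Sxy = sum((xi-xbar)(yi-ybar)) = 145/3 ≈ 48.333333
Sxx = sum((xi-xbar)^2) = 436/3 ≈ 145.333333
Syy = sum((yi-ybar)^2) = 184/3 ≈ 61.333333
sqrt(Sxx*Syy) ≈ 94.412805
r = Sxy / sqrt(Sxx*Syy) = 48.333333 / 94.412805 ≈ 0.511936

0.5119


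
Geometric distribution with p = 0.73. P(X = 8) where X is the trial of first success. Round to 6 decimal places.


P = (1-p)^(k-1) * p
(1-p)^(k-1) = 0.27^7 ≈ 0.0001046035
P = 0.0001046035 * 0.73 ≈ 0.00007636058

0.000076


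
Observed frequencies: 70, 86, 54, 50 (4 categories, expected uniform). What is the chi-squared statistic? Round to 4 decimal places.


chi2 = sum((O-E)^2/E), E = total/4
total = 260, E = 260/4 = 65
(70 - 65)^2 / 65 = 25 / 65 = 5/13 ≈ 0.384615
(86 - 65)^2 / 65 = 441 / 65 = 441/65 ≈ 6.784615
(54 - 65)^2 / 65 = 121 / 65 = 121/65 ≈ 1.861538
(50 - 65)^2 / 65 = 225 / 65 = 45/13 ≈ 3.461538
chi2 = 812/65 ≈ 12.492308

12.4923


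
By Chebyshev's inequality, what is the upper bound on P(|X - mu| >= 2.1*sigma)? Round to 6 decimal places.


P <= 1/k^2
k^2 = 2.1^2 = 4.41
1/k^2 = 1 / 4.41 = 100/441 ≈ 0.22675737

0.226757


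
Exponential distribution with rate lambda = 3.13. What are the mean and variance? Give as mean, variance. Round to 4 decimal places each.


mean = 1/lam, var = 1/lam^2
mean = 1 / 3.13 = 100/313 ≈ 0.319489
lam^2 = 3.13^2 = 9.7969
var = 1 / 9.7969 ≈ 0.102073

0.3195, 0.1021


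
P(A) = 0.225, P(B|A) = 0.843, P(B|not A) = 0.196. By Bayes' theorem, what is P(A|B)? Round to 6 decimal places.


P(A|B) = P(B|A)*P(A) / P(B), P(B) = P(B|A)*P(A) + P(B|not A)*P(not A)
P(B|A)*P(A) = 0.843 * 0.225 = 0.189675
P(B|not A)*P(not A) = 0.196 * 0.775 = 0.1519
P(B) = 0.189675 + 0.1519 = 0.341575
P(A|B) = 0.189675 / 0.341575 ≈ 0.55529532

0.555295


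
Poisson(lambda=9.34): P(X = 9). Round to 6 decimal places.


P = e^(-lam) * lam^k / k!
e^(-9.34) ≈ 0.00008783944
lam^k = 9.34^9 ≈ 540906108.594043
k! = 9! = 362880
P = 0.00008783944 * 540906108.594043 / 362880 ≈ 0.130933

0.130933


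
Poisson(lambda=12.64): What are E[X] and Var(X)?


E[X] = Var(X) = lambda = 12.64

12.64, 12.64


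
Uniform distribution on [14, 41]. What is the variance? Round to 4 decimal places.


Var = (b-a)^2 / 12
(b-a)^2 = (41 - 14)^2 = 729
Var = 729/12 = 60.75

60.7500


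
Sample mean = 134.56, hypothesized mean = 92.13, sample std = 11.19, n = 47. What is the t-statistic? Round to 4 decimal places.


t = (xbar - mu0) / (s/sqrt(n))
xbar - mu0 = 134.56 - 92.13 = 42.43
sqrt(47) ≈ 6.85565460
s/sqrt(n) = 11.19 / 6.85565460 ≈ 1.63222925
t = 42.43 / 1.63222925 ≈ 25.995123

25.9951


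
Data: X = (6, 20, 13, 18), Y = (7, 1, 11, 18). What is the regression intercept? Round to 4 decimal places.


a = ybar - b*xbar, where b = sum((xi-xbar)(yi-ybar)) / sum((xi-xbar)^2)
n = 4, xbar = 57/4 = 14.25, ybar = 37/4 = 9.25
Sxy = sum((xi-xbar)(yi-ybar)) = 1.75
Sxx = sum((xi-xbar)^2) = 116.75
b = Sxy / Sxx = 7/467 ≈ 0.014989
a = 9.25 - 0.014989 * 14.25 = 4220/467 ≈ 9.036403

9.0364


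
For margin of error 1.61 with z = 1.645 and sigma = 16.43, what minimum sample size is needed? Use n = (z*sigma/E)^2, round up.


z*sigma/E = 1.645 * 16.43 / 1.61 = 77221/4600 ≈ 16.787174
(z*sigma/E)^2 ≈ 281.809208
round up: n = 282

282


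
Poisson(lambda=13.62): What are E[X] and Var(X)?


E[X] = Var(X) = lambda = 13.62

13.62, 13.62


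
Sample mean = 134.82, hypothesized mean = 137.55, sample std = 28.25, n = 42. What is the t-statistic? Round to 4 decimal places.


t = (xbar - mu0) / (s/sqrt(n))
xbar - mu0 = 134.82 - 137.55 = -2.73
sqrt(42) ≈ 6.48074070
s/sqrt(n) = 28.25 / 6.48074070 ≈ 4.35906964
t = -2.73 / 4.35906964 ≈ -0.626280

-0.6263


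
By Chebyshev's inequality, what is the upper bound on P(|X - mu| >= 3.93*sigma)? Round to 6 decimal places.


P <= 1/k^2
k^2 = 3.93^2 = 15.4449
1/k^2 = 1 / 15.4449 ≈ 0.06474629

0.064746


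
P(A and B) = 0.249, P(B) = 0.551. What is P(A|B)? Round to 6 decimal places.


P(A|B) = P(A and B) / P(B) = 0.249 / 0.551 = 249/551 ≈ 0.45190563

0.451906


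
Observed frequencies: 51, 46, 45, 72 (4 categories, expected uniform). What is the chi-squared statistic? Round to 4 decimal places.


chi2 = sum((O-E)^2/E), E = total/4
total = 214, E = 214/4 = 53.5
(51 - 53.5)^2 / 53.5 = 6.25 / 53.5 = 25/214 ≈ 0.116822
(46 - 53.5)^2 / 53.5 = 56.25 / 53.5 = 225/214 ≈ 1.051402
(45 - 53.5)^2 / 53.5 = 72.25 / 53.5 = 289/214 ≈ 1.350467
(72 - 53.5)^2 / 53.5 = 342.25 / 53.5 = 1369/214 ≈ 6.397196
chi2 = 954/107 ≈ 8.915888

8.9159


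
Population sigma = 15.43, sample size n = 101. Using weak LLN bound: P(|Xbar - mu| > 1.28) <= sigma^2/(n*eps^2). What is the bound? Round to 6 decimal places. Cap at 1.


bound = min(1, sigma^2/(n*eps^2))
sigma^2 = 15.43^2 = 238.0849
n*eps^2 = 101 * 1.28^2 = 101 * 1.6384 = 165.4784
sigma^2/(n*eps^2) = 238.0849 / 165.4784 ≈ 1.43876723
this exceeds 1, so the bound is capped at 1

1.000000


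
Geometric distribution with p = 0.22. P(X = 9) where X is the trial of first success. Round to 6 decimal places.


P = (1-p)^(k-1) * p
(1-p)^(k-1) = 0.78^8 ≈ 0.1370114
P = 0.1370114 * 0.22 ≈ 0.03014252

0.030143


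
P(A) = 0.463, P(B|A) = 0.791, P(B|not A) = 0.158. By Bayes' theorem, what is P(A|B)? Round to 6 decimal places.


P(A|B) = P(B|A)*P(A) / P(B), P(B) = P(B|A)*P(A) + P(B|not A)*P(not A)
P(B|A)*P(A) = 0.791 * 0.463 = 0.366233
P(B|not A)*P(not A) = 0.158 * 0.537 = 0.084846
P(B) = 0.366233 + 0.084846 = 0.451079
P(A|B) = 0.366233 / 0.451079 ≈ 0.81190434

0.811904


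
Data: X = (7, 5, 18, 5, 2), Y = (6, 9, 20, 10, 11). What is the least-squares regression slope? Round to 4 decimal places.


b = sum((xi-xbar)(yi-ybar)) / sum((xi-xbar)^2)
n = 5, xbar = 37/5 = 7.4, ybar = 56/5 = 11.2
Sxy = sum((xi-xbar)(yi-ybar)) = 104.6
Sxx = sum((xi-xbar)^2) = 153.2
b = Sxy / Sxx = 523/766 ≈ 0.682768

0.6828


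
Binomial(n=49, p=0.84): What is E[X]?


E[X] = n*p = 49 * 0.84 = 41.16

41.16


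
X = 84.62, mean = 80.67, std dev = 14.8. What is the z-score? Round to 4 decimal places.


z = (X - mu) / sigma
X - mu = 84.62 - 80.67 = 3.95
z = 3.95 / 14.8 = 79/296 ≈ 0.266892

0.2669


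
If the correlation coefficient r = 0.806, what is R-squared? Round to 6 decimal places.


R^2 = r^2 = (0.806)^2 = 0.649636

0.649636


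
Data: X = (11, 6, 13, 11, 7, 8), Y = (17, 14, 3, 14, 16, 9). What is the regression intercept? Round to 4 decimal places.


a = ybar - b*xbar, where b = sum((xi-xbar)(yi-ybar)) / sum((xi-xbar)^2)
n = 6, xbar = 56/6 = 28/3 ≈ 9.333333, ybar = 73/6 ≈ 12.166667
Sxy = sum((xi-xbar)(yi-ybar)) = -100/3 ≈ -33.333333
Sxx = sum((xi-xbar)^2) = 112/3 ≈ 37.333333
b = Sxy / Sxx = -25/28 ≈ -0.892857
a = 12.166667 - (-0.892857) * 9.333333 = 20.5

20.5000


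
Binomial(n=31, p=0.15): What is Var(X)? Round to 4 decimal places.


Var = n*p*(1-p) = 31 * 0.15 * 0.85 = 3.9525

3.9525


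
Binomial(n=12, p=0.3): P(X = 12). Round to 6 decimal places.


P = C(n,k) * p^k * (1-p)^(n-k)
C(12,12) = 1
p^k = 0.3^12 = 0.000000531441
(1-p)^(n-k) = 0.7^0 = 1
P = 1 * 0.000000531441 * 1 ≈ 0.000001

0.000001


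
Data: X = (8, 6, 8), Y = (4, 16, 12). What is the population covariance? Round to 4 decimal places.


Cov = (1/n)*sum((xi-xbar)(yi-ybar))
n = 3, xbar = 22/3 ≈ 7.333333, ybar = 32/3 ≈ 10.666667
sum((xi-xbar)(yi-ybar)) = -32/3 ≈ -10.666667
Cov = -10.666667 / 3 = -32/9 ≈ -3.555556

-3.5556


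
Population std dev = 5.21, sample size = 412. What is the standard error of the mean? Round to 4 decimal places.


SE = sigma / sqrt(n)
sqrt(412) ≈ 20.297783
SE = 5.21 / 20.297783 ≈ 0.256678

0.2567


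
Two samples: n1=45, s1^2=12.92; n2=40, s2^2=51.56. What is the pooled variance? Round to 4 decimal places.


sp^2 = ((n1-1)*s1^2 + (n2-1)*s2^2)/(n1+n2-2)
(n1-1)*s1^2 = 44 * 12.92 = 568.48
(n2-1)*s2^2 = 39 * 51.56 = 2010.84
numerator = 568.48 + 2010.84 = 2579.32
n1+n2-2 = 83
sp^2 = 2579.32 / 83 = 64483/2075 ≈ 31.076145

31.0761


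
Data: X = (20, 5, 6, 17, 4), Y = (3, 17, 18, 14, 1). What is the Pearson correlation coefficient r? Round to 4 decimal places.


r = sum((xi-xbar)(yi-ybar)) / sqrt(sum((xi-xbar)^2) * sum((yi-ybar)^2))
n = 5, xbar = 52/5 = 10.4, ybar = 53/5 = 10.6
Sxy = sum((xi-xbar)(yi-ybar)) = -56.2
Sxx = sum((xi-xbar)^2) = 225.2
Syy = sum((yi-ybar)^2) = 257.2
sqrt(Sxx*Syy) ≈ 240.668735
r = Sxy / sqrt(Sxx*Syy) = -56.2 / 240.668735 ≈ -0.233516

-0.2335


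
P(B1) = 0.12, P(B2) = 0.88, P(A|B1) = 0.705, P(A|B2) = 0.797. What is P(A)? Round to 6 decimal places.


P(A) = P(A|B1)*P(B1) + P(A|B2)*P(B2)
P(A|B1)*P(B1) = 0.705 * 0.12 = 0.0846
P(A|B2)*P(B2) = 0.797 * 0.88 = 0.70136
P(A) = 0.0846 + 0.70136 = 0.78596

0.785960


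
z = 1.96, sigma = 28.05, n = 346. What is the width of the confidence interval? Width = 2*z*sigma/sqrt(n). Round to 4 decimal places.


width = 2*z*sigma/sqrt(n)
2*z*sigma = 2 * 1.96 * 28.05 = 109.956
sqrt(346) ≈ 18.601075
width = 109.956 / 18.601075 ≈ 5.911271

5.9113


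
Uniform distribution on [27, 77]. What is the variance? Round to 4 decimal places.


Var = (b-a)^2 / 12
(b-a)^2 = (77 - 27)^2 = 2500
Var = 2500/12 ≈ 208.333333

208.3333


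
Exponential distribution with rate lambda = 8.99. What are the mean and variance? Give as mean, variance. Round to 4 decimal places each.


mean = 1/lam, var = 1/lam^2
mean = 1 / 8.99 = 100/899 ≈ 0.111235
lam^2 = 8.99^2 = 80.8201
var = 1 / 80.8201 ≈ 0.012373

0.1112, 0.0124


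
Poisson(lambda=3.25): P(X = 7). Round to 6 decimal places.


P = e^(-lam) * lam^k / k!
e^(-3.25) ≈ 0.03877421
lam^k = 3.25^7 ≈ 3829.865540
k! = 7! = 5040
P = 0.03877421 * 3829.865540 / 5040 ≈ 0.029464

0.029464


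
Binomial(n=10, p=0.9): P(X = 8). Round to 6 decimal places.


P = C(n,k) * p^k * (1-p)^(n-k)
C(10,8) = 45
p^k = 0.9^8 ≈ 0.4304672
(1-p)^(n-k) = 0.1^2 = 0.01
P = 45 * 0.4304672 * 0.01 ≈ 0.193710

0.193710


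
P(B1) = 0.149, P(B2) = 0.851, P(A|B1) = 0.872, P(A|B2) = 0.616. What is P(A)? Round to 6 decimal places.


P(A) = P(A|B1)*P(B1) + P(A|B2)*P(B2)
P(A|B1)*P(B1) = 0.872 * 0.149 = 0.129928
P(A|B2)*P(B2) = 0.616 * 0.851 = 0.524216
P(A) = 0.129928 + 0.524216 = 0.654144

0.654144


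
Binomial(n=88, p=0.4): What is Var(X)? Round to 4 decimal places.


Var = n*p*(1-p) = 88 * 0.4 * 0.6 = 21.12

21.1200


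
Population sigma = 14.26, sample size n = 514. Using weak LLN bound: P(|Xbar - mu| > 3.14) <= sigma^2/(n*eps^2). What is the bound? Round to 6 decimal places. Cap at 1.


bound = min(1, sigma^2/(n*eps^2))
sigma^2 = 14.26^2 = 203.3476
n*eps^2 = 514 * 3.14^2 = 514 * 9.8596 = 5067.8344
sigma^2/(n*eps^2) = 203.3476 / 5067.8344 ≈ 0.04012515

0.040125


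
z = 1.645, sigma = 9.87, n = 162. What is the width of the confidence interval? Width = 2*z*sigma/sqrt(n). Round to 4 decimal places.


width = 2*z*sigma/sqrt(n)
2*z*sigma = 2 * 1.645 * 9.87 = 32.4723
sqrt(162) ≈ 12.727922
width = 32.4723 / 12.727922 ≈ 2.551265

2.5513


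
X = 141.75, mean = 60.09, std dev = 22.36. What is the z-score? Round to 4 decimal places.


z = (X - mu) / sigma
X - mu = 141.75 - 60.09 = 81.66
z = 81.66 / 22.36 = 4083/1118 ≈ 3.652057

3.6521


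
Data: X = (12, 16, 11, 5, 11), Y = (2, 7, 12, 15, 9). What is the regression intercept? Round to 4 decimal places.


a = ybar - b*xbar, where b = sum((xi-xbar)(yi-ybar)) / sum((xi-xbar)^2)
n = 5, xbar = 55/5 = 11, ybar = 45/5 = 9
Sxy = sum((xi-xbar)(yi-ybar)) = -53
Sxx = sum((xi-xbar)^2) = 62
b = Sxy / Sxx = -53/62 ≈ -0.854839
a = 9 - (-0.854839) * 11 = 1141/62 ≈ 18.403226

18.4032


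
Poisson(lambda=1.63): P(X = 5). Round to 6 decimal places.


P = e^(-lam) * lam^k / k!
e^(-1.63) ≈ 0.1959296
lam^k = 1.63^5 ≈ 11.506362
k! = 5! = 120
P = 0.1959296 * 11.506362 / 120 ≈ 0.018787

0.018787


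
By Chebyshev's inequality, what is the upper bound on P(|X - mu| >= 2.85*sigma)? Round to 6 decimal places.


P <= 1/k^2
k^2 = 2.85^2 = 8.1225
1/k^2 = 1 / 8.1225 = 400/3249 ≈ 0.12311480

0.123115


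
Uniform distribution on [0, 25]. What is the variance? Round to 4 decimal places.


Var = (b-a)^2 / 12
(b-a)^2 = (25 - 0)^2 = 625
Var = 625/12 ≈ 52.083333

52.0833


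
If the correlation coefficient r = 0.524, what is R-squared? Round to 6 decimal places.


R^2 = r^2 = (0.524)^2 = 0.274576

0.274576


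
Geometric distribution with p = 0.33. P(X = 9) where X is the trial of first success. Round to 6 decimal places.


P = (1-p)^(k-1) * p
(1-p)^(k-1) = 0.67^8 ≈ 0.04060677
P = 0.04060677 * 0.33 ≈ 0.01340023

0.013400


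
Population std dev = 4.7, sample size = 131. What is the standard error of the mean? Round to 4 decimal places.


SE = sigma / sqrt(n)
sqrt(131) ≈ 11.445523
SE = 4.7 / 11.445523 ≈ 0.410641

0.4106


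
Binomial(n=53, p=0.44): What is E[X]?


E[X] = n*p = 53 * 0.44 = 23.32

23.32


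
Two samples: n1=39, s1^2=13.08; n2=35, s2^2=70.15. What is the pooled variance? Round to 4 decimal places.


sp^2 = ((n1-1)*s1^2 + (n2-1)*s2^2)/(n1+n2-2)
(n1-1)*s1^2 = 38 * 13.08 = 497.04
(n2-1)*s2^2 = 34 * 70.15 = 2385.1
numerator = 497.04 + 2385.1 = 2882.14
n1+n2-2 = 72
sp^2 = 2882.14 / 72 = 144107/3600 ≈ 40.029722

40.0297


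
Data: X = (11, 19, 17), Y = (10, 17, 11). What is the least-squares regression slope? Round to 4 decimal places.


b = sum((xi-xbar)(yi-ybar)) / sum((xi-xbar)^2)
n = 3, xbar = 47/3 ≈ 15.666667, ybar = 38/3 ≈ 12.666667
Sxy = sum((xi-xbar)(yi-ybar)) = 74/3 ≈ 24.666667
Sxx = sum((xi-xbar)^2) = 104/3 ≈ 34.666667
b = Sxy / Sxx = 37/52 ≈ 0.711538

0.7115


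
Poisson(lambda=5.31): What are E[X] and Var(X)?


E[X] = Var(X) = lambda = 5.31

5.31, 5.31


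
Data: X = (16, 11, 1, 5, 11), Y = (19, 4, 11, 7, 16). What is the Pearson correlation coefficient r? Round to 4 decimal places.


r = sum((xi-xbar)(yi-ybar)) / sqrt(sum((xi-xbar)^2) * sum((yi-ybar)^2))
n = 5, xbar = 44/5 = 8.8, ybar = 57/5 = 11.4
Sxy = sum((xi-xbar)(yi-ybar)) = 68.4
Sxx = sum((xi-xbar)^2) = 136.8
Syy = sum((yi-ybar)^2) = 153.2
sqrt(Sxx*Syy) ≈ 144.767952
r = Sxy / sqrt(Sxx*Syy) = 68.4 / 144.767952 ≈ 0.472480

0.4725


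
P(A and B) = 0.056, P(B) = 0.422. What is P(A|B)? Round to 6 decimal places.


P(A|B) = P(A and B) / P(B) = 0.056 / 0.422 = 28/211 ≈ 0.13270142

0.132701


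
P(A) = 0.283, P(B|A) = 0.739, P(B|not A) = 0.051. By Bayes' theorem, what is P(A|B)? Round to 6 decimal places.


P(A|B) = P(B|A)*P(A) / P(B), P(B) = P(B|A)*P(A) + P(B|not A)*P(not A)
P(B|A)*P(A) = 0.739 * 0.283 = 0.209137
P(B|not A)*P(not A) = 0.051 * 0.717 = 0.036567
P(B) = 0.209137 + 0.036567 = 0.245704
P(A|B) = 0.209137 / 0.245704 ≈ 0.85117458

0.851175


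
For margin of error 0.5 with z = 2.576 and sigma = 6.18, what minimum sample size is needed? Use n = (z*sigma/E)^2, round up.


z*sigma/E = 2.576 * 6.18 / 0.5 = 31.83936
(z*sigma/E)^2 ≈ 1013.744845
round up: n = 1014

1014


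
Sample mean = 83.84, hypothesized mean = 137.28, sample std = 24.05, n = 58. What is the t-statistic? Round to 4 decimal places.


t = (xbar - mu0) / (s/sqrt(n))
xbar - mu0 = 83.84 - 137.28 = -53.44
sqrt(58) ≈ 7.61577311
s/sqrt(n) = 24.05 / 7.61577311 ≈ 3.15791971
t = -53.44 / 3.15791971 ≈ -16.922533

-16.9225


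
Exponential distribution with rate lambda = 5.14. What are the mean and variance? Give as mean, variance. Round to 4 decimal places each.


mean = 1/lam, var = 1/lam^2
mean = 1 / 5.14 = 50/257 ≈ 0.194553
lam^2 = 5.14^2 = 26.4196
var = 1 / 26.4196 ≈ 0.037851

0.1946, 0.0379


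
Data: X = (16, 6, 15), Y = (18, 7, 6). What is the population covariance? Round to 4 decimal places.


Cov = (1/n)*sum((xi-xbar)(yi-ybar))
n = 3, xbar = 37/3 ≈ 12.333333, ybar = 31/3 ≈ 10.333333
sum((xi-xbar)(yi-ybar)) = 113/3 ≈ 37.666667
Cov = 37.666667 / 3 = 113/9 ≈ 12.555556

12.5556


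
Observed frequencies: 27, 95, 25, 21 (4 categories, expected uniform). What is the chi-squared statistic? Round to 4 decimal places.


chi2 = sum((O-E)^2/E), E = total/4
total = 168, E = 168/4 = 42
(27 - 42)^2 / 42 = 225 / 42 = 75/14 ≈ 5.357143
(95 - 42)^2 / 42 = 2809 / 42 = 2809/42 ≈ 66.880952
(25 - 42)^2 / 42 = 289 / 42 = 289/42 ≈ 6.880952
(21 - 42)^2 / 42 = 441 / 42 = 10.5
chi2 = 1882/21 ≈ 89.619048

89.6190


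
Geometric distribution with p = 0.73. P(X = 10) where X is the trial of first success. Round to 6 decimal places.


P = (1-p)^(k-1) * p
(1-p)^(k-1) = 0.27^9 ≈ 0.000007625597
P = 0.000007625597 * 0.73 ≈ 0.000005566686

0.000006


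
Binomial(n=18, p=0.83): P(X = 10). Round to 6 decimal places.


P = C(n,k) * p^k * (1-p)^(n-k)
C(18,10) = 43758
p^k = 0.83^10 ≈ 0.1551604
(1-p)^(n-k) = 0.17^8 ≈ 0.0000006975757
P = 43758 * 0.1551604 * 0.0000006975757 ≈ 0.004736

0.004736


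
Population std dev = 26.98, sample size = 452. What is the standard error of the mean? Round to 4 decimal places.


SE = sigma / sqrt(n)
sqrt(452) ≈ 21.260292
SE = 26.98 / 21.260292 ≈ 1.269032

1.2690


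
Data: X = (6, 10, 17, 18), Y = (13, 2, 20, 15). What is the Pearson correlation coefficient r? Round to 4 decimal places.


r = sum((xi-xbar)(yi-ybar)) / sqrt(sum((xi-xbar)^2) * sum((yi-ybar)^2))
n = 4, xbar = 51/4 = 12.75, ybar = 50/4 = 12.5
Sxy = sum((xi-xbar)(yi-ybar)) = 70.5
Sxx = sum((xi-xbar)^2) = 98.75
Syy = sum((yi-ybar)^2) = 173
sqrt(Sxx*Syy) ≈ 130.704820
r = Sxy / sqrt(Sxx*Syy) = 70.5 / 130.704820 ≈ 0.539383

0.5394


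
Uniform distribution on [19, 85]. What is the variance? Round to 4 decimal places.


Var = (b-a)^2 / 12
(b-a)^2 = (85 - 19)^2 = 4356
Var = 4356/12 = 363

363.0000


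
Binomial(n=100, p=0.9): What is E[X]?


E[X] = n*p = 100 * 0.9 = 90

90


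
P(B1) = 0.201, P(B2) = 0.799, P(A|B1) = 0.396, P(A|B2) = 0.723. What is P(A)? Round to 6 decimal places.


P(A) = P(A|B1)*P(B1) + P(A|B2)*P(B2)
P(A|B1)*P(B1) = 0.396 * 0.201 = 0.079596
P(A|B2)*P(B2) = 0.723 * 0.799 = 0.577677
P(A) = 0.079596 + 0.577677 = 0.657273

0.657273


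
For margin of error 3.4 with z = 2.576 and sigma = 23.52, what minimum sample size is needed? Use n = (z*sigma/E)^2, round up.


z*sigma/E = 2.576 * 23.52 / 3.4 ≈ 17.819859
(z*sigma/E)^2 ≈ 317.547368
round up: n = 318

318


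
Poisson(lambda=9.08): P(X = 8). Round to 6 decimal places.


P = e^(-lam) * lam^k / k!
e^(-9.08) ≈ 0.0001139216
lam^k = 9.08^8 ≈ 46204767.386195
k! = 8! = 40320
P = 0.0001139216 * 46204767.386195 / 40320 ≈ 0.130549

0.130549


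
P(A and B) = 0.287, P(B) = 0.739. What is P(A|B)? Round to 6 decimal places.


P(A|B) = P(A and B) / P(B) = 0.287 / 0.739 = 287/739 ≈ 0.38836265

0.388363


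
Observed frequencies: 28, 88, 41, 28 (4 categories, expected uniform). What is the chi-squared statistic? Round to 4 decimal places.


chi2 = sum((O-E)^2/E), E = total/4
total = 185, E = 185/4 = 46.25
(28 - 46.25)^2 / 46.25 = 333.0625 / 46.25 = 5329/740 ≈ 7.201351
(88 - 46.25)^2 / 46.25 = 1743.0625 / 46.25 = 27889/740 ≈ 37.687838
(41 - 46.25)^2 / 46.25 = 27.5625 / 46.25 = 441/740 ≈ 0.595946
(28 - 46.25)^2 / 46.25 = 333.0625 / 46.25 = 5329/740 ≈ 7.201351
chi2 = 9747/185 ≈ 52.686486

52.6865


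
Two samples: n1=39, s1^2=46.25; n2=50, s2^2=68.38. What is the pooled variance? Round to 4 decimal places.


sp^2 = ((n1-1)*s1^2 + (n2-1)*s2^2)/(n1+n2-2)
(n1-1)*s1^2 = 38 * 46.25 = 1757.5
(n2-1)*s2^2 = 49 * 68.38 = 3350.62
numerator = 1757.5 + 3350.62 = 5108.12
n1+n2-2 = 87
sp^2 = 5108.12 / 87 = 127703/2175 ≈ 58.714023

58.7140


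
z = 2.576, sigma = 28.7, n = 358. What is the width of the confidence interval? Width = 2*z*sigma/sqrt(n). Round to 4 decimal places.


width = 2*z*sigma/sqrt(n)
2*z*sigma = 2 * 2.576 * 28.7 = 147.8624
sqrt(358) ≈ 18.920888
width = 147.8624 / 18.920888 ≈ 7.814771

7.8148


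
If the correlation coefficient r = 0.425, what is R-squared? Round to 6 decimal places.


R^2 = r^2 = (0.425)^2 = 0.180625

0.180625


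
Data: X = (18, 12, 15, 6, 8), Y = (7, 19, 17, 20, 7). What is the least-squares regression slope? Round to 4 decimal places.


b = sum((xi-xbar)(yi-ybar)) / sum((xi-xbar)^2)
n = 5, xbar = 59/5 = 11.8, ybar = 70/5 = 14
Sxy = sum((xi-xbar)(yi-ybar)) = -41
Sxx = sum((xi-xbar)^2) = 96.8
b = Sxy / Sxx = -205/484 ≈ -0.423554

-0.4236


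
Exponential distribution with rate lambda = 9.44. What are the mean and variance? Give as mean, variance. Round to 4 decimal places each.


mean = 1/lam, var = 1/lam^2
mean = 1 / 9.44 = 25/236 ≈ 0.105932
lam^2 = 9.44^2 = 89.1136
var = 1 / 89.1136 ≈ 0.011222

0.1059, 0.0112


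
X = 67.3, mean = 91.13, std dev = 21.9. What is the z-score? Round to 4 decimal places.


z = (X - mu) / sigma
X - mu = 67.3 - 91.13 = -23.83
z = -23.83 / 21.9 = -2383/2190 ≈ -1.088128

-1.0881


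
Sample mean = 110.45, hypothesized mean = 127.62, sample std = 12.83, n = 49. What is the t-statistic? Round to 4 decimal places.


t = (xbar - mu0) / (s/sqrt(n))
xbar - mu0 = 110.45 - 127.62 = -17.17
sqrt(49) = 7
s/sqrt(n) = 12.83 / 7 = 1283/700 ≈ 1.83285714
t = -17.17 / 1.83285714 = -12019/1283 ≈ -9.367888

-9.3679


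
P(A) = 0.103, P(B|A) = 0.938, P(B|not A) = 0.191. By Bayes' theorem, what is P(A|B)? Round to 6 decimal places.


P(A|B) = P(B|A)*P(A) / P(B), P(B) = P(B|A)*P(A) + P(B|not A)*P(not A)
P(B|A)*P(A) = 0.938 * 0.103 = 0.096614
P(B|not A)*P(not A) = 0.191 * 0.897 = 0.171327
P(B) = 0.096614 + 0.171327 = 0.267941
P(A|B) = 0.096614 / 0.267941 ≈ 0.36057938

0.360579


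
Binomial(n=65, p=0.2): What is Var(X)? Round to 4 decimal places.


Var = n*p*(1-p) = 65 * 0.2 * 0.8 = 10.4

10.4000


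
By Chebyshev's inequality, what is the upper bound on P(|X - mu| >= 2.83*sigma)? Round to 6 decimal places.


P <= 1/k^2
k^2 = 2.83^2 = 8.0089
1/k^2 = 1 / 8.0089 ≈ 0.12486109

0.124861


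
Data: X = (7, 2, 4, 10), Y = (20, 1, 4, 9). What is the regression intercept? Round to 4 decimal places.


a = ybar - b*xbar, where b = sum((xi-xbar)(yi-ybar)) / sum((xi-xbar)^2)
n = 4, xbar = 23/4 = 5.75, ybar = 34/4 = 8.5
Sxy = sum((xi-xbar)(yi-ybar)) = 52.5
Sxx = sum((xi-xbar)^2) = 36.75
b = Sxy / Sxx = 10/7 ≈ 1.428571
a = 8.5 - 1.428571 * 5.75 = 2/7 ≈ 0.285714

0.2857


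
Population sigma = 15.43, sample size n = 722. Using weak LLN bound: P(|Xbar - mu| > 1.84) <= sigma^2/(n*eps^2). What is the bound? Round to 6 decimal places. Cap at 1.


bound = min(1, sigma^2/(n*eps^2))
sigma^2 = 15.43^2 = 238.0849
n*eps^2 = 722 * 1.84^2 = 722 * 3.3856 = 2444.4032
sigma^2/(n*eps^2) = 238.0849 / 2444.4032 ≈ 0.09740001

0.097400


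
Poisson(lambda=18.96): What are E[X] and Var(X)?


E[X] = Var(X) = lambda = 18.96

18.96, 18.96


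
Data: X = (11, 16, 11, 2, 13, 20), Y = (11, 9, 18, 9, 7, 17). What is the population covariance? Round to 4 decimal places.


Cov = (1/n)*sum((xi-xbar)(yi-ybar))
n = 6, xbar = 73/6 ≈ 12.166667, ybar = 71/6 ≈ 11.833333
sum((xi-xbar)(yi-ybar)) = 289/6 ≈ 48.166667
Cov = 48.166667 / 6 = 289/36 ≈ 8.027778

8.0278


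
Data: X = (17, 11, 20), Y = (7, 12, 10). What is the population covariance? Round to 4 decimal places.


Cov = (1/n)*sum((xi-xbar)(yi-ybar))
n = 3, xbar = 48/3 = 16, ybar = 29/3 ≈ 9.666667
sum((xi-xbar)(yi-ybar)) = -13
Cov = -13 / 3 = -13/3 ≈ -4.333333

-4.3333


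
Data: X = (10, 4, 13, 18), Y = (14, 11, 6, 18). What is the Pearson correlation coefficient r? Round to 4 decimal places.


r = sum((xi-xbar)(yi-ybar)) / sqrt(sum((xi-xbar)^2) * sum((yi-ybar)^2))
n = 4, xbar = 45/4 = 11.25, ybar = 49/4 = 12.25
Sxy = sum((xi-xbar)(yi-ybar)) = 34.75
Sxx = sum((xi-xbar)^2) = 102.75
Syy = sum((yi-ybar)^2) = 76.75
sqrt(Sxx*Syy) ≈ 88.803505
r = Sxy / sqrt(Sxx*Syy) = 34.75 / 88.803505 ≈ 0.391313

0.3913


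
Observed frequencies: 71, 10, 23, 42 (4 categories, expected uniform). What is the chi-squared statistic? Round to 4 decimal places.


chi2 = sum((O-E)^2/E), E = total/4
total = 146, E = 146/4 = 36.5
(71 - 36.5)^2 / 36.5 = 1190.25 / 36.5 = 4761/146 ≈ 32.609589
(10 - 36.5)^2 / 36.5 = 702.25 / 36.5 = 2809/146 ≈ 19.239726
(23 - 36.5)^2 / 36.5 = 182.25 / 36.5 = 729/146 ≈ 4.993151
(42 - 36.5)^2 / 36.5 = 30.25 / 36.5 = 121/146 ≈ 0.828767
chi2 = 4210/73 ≈ 57.671233

57.6712
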